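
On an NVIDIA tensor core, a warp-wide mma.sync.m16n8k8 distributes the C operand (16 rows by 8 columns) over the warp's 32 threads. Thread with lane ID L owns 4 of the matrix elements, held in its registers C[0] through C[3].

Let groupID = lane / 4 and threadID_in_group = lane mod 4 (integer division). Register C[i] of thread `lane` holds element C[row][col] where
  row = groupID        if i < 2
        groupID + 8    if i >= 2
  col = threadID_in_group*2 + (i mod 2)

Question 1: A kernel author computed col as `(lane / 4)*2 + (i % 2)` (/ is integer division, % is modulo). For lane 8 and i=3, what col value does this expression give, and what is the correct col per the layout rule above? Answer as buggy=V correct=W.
`(lane / 4)*2 + (i % 2)`[8,3]=>5
8: grp=2,tig=0
[3] (2+8,0*2+1) = (10,1)
col: 5 vs 1

buggy=5 correct=1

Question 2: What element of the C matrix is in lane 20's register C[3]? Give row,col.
lane 20: grp=5 (20/4), tig=0 (20%4)
i=3: r=5+8=13, c=0*2+1=1

13,1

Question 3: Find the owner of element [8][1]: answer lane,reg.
r:8=>grp=0,rB=1  c:1=>tig=0,lo=1
L=0*4+0=0  i=1*2+1=3

0,3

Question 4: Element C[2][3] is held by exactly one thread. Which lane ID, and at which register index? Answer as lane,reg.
9,1

r:2=>grp=2,rB=0  c:3=>tig=1,lo=1
L=2*4+1=9  i=0*2+1=1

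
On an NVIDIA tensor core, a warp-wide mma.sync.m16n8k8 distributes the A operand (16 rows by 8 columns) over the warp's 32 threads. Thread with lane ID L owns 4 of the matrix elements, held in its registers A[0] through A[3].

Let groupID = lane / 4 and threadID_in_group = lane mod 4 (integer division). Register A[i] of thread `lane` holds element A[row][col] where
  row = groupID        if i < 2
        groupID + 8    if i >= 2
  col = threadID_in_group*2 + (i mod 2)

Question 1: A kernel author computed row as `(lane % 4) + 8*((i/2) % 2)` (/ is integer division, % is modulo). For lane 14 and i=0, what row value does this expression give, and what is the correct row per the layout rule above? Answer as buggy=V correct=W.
`(lane % 4) + 8*((i/2) % 2)`[14,0]->2
lane 14->14/4=3, 14 mod 4=2
i=0  r:3+0->3  c:2·2+0->4
row: 2 vs 3

buggy=2 correct=3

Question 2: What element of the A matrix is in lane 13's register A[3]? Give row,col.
13: gid=3,tid=1
[3] (3+8,1*2+1) = (11,3)

11,3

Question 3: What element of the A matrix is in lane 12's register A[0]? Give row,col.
3,0

lane 12: gr=3 (12/4), th=0 (12%4)
i=0: r=3+0=3, c=0*2+0=0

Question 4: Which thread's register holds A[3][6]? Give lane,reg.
r=3->g=3,rb=0  c=6->t=3,b0=0
L=3*4+3=15  i=0*2+0=0

15,0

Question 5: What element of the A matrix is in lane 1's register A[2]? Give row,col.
lane 1->1/4=0, 1 mod 4=1
i=2  r:0+8->8  c:2·1+0->2

8,2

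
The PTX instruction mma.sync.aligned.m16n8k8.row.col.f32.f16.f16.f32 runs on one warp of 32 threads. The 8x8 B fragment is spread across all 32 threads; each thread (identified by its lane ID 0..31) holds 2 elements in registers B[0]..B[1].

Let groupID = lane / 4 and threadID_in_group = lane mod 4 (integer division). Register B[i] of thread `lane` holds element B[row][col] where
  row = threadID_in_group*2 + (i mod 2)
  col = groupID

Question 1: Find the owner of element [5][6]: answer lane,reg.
26,1

c: 6->gid=6  r: 5->tid=2,i&1=1
L=6*4+2=26  i=1=1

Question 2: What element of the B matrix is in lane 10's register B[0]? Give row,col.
4,2

lane 10: grp=2 (10/4), tig=2 (10%4)
i=0: r=2*2+0=4, c=grp=2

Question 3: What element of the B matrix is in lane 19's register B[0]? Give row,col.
6,4

lane 19: gid=4 (19/4), tid=3 (19%4)
i=0: r=3*2+0=6, c=gid=4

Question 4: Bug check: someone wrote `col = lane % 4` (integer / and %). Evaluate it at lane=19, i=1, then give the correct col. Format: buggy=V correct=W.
`lane % 4`[19,1]->3
lane 19->19/4=4, 19 mod 4=3
i=1  r:2·3+1->7  c:4
col: 3 vs 4

buggy=3 correct=4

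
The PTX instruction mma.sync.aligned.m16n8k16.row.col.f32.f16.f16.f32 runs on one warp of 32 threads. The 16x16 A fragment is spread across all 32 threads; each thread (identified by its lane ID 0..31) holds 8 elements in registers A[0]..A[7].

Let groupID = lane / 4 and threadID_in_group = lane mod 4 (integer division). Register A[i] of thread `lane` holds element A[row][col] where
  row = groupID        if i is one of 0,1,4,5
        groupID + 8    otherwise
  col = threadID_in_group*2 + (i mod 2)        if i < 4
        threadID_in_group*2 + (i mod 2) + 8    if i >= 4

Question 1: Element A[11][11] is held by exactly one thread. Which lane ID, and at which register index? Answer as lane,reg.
13,7

r=11⇒gr=3,Rb=1  c=11⇒Cb=1,th=1,odd=1
L=3*4+1=13  i=1*4+1*2+1=7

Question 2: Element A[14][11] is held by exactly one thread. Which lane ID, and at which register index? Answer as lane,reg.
r=14→G=6,rhi=1  c=11→chi=1,T=1,p=1
L=6*4+1=25  i=1*4+1*2+1=7

25,7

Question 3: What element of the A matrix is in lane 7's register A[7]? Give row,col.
9,15

7: grp=1,tig=3
[7] (1+8,3*2+1+8) = (9,15)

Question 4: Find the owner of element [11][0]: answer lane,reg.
12,2

r=11⇒gr=3,Rb=1  c=0⇒Cb=0,th=0,odd=0
L=3*4+0=12  i=0*4+1*2+0=2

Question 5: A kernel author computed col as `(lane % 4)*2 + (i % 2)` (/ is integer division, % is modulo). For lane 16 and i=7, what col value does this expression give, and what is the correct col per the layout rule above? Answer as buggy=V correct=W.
`(lane % 4)*2 + (i % 2)`[16,7]->1
lane 16->16/4=4, 16 mod 4=0
i=7  r:4+8->12  c:2·0+1+8->9
col: 1 vs 9

buggy=1 correct=9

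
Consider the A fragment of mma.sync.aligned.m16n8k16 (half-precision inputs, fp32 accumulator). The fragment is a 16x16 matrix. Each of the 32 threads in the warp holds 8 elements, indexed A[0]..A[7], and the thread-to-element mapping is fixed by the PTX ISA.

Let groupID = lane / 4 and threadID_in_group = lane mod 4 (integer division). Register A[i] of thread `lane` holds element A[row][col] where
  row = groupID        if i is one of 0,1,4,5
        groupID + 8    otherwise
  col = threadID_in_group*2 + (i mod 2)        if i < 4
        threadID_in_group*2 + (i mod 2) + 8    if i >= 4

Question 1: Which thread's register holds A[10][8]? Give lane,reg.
r=10→G=2,rhi=1  c=8→chi=1,T=0,p=0
L=2*4+0=8  i=1*4+1*2+0=6

8,6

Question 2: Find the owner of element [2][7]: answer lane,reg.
r=2⇒gr=2,Rb=0  c=7⇒Cb=0,th=3,odd=1
L=2*4+3=11  i=0*4+0*2+1=1

11,1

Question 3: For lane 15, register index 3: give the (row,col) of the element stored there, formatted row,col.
L=15→G=15>>2=3, T=15&3=3
[3]→row 3+8=11  col 3·2+1+0=7

11,7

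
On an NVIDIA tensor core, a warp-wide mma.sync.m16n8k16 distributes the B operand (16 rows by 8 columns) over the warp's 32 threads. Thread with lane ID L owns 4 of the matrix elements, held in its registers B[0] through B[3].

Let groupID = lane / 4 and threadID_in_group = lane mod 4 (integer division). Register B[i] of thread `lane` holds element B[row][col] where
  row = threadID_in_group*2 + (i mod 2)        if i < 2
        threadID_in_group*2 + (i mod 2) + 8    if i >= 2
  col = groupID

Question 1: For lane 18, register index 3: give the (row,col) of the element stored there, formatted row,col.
13,4

lane 18: g=4 (18/4), t=2 (18%4)
i=3: r=2*2+1+8=13, c=g=4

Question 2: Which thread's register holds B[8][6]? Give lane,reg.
c=6->g=6  r=8->rb=1,t=0,b0=0
L=6*4+0=24  i=1*2+0=2

24,2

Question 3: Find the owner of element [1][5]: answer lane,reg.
c:5=>grp=5  r:1=>rB=0,tig=0,lo=1
L=5*4+0=20  i=0*2+1=1

20,1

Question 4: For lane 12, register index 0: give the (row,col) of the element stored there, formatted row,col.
0,3

12: G=3,T=0
[0] (0*2+0+0,3) = (0,3)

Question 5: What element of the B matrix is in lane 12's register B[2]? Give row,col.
8,3

lane 12->12/4=3, 12 mod 4=0
i=2  r:2·0+0+8->8  c:3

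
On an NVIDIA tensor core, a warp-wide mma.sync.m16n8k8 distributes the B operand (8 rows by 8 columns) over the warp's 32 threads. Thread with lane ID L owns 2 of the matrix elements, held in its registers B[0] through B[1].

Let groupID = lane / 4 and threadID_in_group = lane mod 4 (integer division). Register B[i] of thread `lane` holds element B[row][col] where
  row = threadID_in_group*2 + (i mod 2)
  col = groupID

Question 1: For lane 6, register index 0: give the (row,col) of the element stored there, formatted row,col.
6: g=1,t=2
[0] (2*2+0,1) = (4,1)

4,1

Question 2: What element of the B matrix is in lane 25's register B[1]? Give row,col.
25: gr=6,th=1
[1] (1*2+1,6) = (3,6)

3,6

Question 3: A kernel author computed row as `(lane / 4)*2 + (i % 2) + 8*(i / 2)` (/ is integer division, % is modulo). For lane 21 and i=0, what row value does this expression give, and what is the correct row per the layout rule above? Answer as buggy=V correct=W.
buggy=10 correct=2

`(lane / 4)*2 + (i % 2) + 8*(i / 2)`[21,0]->10
lane 21->21/4=5, 21 mod 4=1
i=0  r:2·1+0->2  c:5
row: 10 vs 2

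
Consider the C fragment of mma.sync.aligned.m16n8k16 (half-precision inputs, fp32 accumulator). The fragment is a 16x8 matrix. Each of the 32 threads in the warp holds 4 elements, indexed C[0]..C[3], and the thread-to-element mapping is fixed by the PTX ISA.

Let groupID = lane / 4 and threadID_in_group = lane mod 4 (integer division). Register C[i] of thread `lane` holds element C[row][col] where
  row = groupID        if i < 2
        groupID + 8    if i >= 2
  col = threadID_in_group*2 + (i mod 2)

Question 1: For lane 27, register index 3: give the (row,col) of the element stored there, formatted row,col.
14,7

lane 27: gr=6 (27/4), th=3 (27%4)
i=3: r=6+8=14, c=3*2+1=7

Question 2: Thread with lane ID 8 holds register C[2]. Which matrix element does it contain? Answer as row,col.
lane 8: grp=2 (8/4), tig=0 (8%4)
i=2: r=2+8=10, c=0*2+0=0

10,0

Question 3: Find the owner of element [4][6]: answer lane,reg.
19,0

r:4=>grp=4,rB=0  c:6=>tig=3,lo=0
L=4*4+3=19  i=0*2+0=0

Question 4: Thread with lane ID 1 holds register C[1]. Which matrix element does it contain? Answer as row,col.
0,3

lane 1->1/4=0, 1 mod 4=1
i=1  r:0+0->0  c:2·1+1->3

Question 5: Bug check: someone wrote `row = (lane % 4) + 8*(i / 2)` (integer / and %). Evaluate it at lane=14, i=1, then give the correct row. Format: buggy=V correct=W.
buggy=2 correct=3

`(lane % 4) + 8*(i / 2)`[14,1]->2
lane 14->14/4=3, 14 mod 4=2
i=1  r:3+0->3  c:2·2+1->5
row: 2 vs 3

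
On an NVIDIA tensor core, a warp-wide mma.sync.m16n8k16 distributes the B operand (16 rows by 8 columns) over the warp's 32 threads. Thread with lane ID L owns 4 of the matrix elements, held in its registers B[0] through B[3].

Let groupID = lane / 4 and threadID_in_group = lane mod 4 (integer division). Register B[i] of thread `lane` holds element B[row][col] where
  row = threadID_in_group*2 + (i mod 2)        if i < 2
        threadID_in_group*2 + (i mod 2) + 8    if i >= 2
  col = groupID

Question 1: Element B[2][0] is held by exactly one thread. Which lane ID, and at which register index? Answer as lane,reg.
1,0

c=0->g=0  r=2->rb=0,t=1,b0=0
L=0*4+1=1  i=0*2+0=0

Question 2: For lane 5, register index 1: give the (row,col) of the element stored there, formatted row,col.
L=5->g=5>>2=1, t=5&3=1
[1]->row 1·2+1+0=3  col g=1

3,1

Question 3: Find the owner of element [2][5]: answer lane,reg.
c:5=>grp=5  r:2=>rB=0,tig=1,lo=0
L=5*4+1=21  i=0*2+0=0

21,0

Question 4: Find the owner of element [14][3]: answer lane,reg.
15,2

c=3->g=3  r=14->rb=1,t=3,b0=0
L=3*4+3=15  i=1*2+0=2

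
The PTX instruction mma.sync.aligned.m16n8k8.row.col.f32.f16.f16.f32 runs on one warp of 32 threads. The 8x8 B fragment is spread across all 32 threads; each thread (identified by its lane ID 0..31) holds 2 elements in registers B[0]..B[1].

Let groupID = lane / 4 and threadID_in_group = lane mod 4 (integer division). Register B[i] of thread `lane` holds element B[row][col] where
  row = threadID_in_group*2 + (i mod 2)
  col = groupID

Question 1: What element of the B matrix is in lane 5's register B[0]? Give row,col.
2,1

lane 5→5/4=1, 5 mod 4=1
i=0  r:2·1+0→2  c:1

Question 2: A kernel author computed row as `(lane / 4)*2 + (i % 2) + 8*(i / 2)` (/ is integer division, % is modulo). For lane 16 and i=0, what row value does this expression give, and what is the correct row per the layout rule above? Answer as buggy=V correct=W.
`(lane / 4)*2 + (i % 2) + 8*(i / 2)`[16,0]->8
lane 16->16/4=4, 16 mod 4=0
i=0  r:2·0+0->0  c:4
row: 8 vs 0

buggy=8 correct=0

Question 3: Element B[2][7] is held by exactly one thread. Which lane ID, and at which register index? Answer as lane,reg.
c=7->g=7  r=2->t=1,b0=0
L=7*4+1=29  i=0=0

29,0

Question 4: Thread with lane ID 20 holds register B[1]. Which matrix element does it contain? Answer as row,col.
lane 20→20/4=5, 20 mod 4=0
i=1  r:2·0+1→1  c:5

1,5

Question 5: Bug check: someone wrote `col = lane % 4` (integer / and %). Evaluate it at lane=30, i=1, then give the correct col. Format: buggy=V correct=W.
`lane % 4`[30,1]->2
lane 30: g=7 (30/4), t=2 (30%4)
i=1: r=2*2+1=5, c=g=7
col: 2 vs 7

buggy=2 correct=7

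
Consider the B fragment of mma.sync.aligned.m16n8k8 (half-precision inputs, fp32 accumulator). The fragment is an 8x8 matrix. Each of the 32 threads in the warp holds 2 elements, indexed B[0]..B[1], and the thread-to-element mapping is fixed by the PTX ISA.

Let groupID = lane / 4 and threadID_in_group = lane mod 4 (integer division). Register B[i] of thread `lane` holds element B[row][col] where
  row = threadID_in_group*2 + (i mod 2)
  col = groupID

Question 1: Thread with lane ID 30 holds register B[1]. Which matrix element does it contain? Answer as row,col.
5,7

lane 30->30/4=7, 30 mod 4=2
i=1  r:2·2+1->5  c:7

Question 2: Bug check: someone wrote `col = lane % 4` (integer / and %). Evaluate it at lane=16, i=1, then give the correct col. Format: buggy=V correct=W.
`lane % 4`[16,1]=>0
L=16=>grp=16>>2=4, tig=16&3=0
[1]=>row 0·2+1=1  col grp=4
col: 0 vs 4

buggy=0 correct=4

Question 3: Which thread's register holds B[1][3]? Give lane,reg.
12,1

c=3⇒gr=3  r=1⇒th=0,odd=1
L=3*4+0=12  i=1=1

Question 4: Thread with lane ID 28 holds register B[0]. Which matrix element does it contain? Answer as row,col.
lane 28: g=7 (28/4), t=0 (28%4)
i=0: r=0*2+0=0, c=g=7

0,7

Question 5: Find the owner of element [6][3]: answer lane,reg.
15,0

c:3=>grp=3  r:6=>tig=3,lo=0
L=3*4+3=15  i=0=0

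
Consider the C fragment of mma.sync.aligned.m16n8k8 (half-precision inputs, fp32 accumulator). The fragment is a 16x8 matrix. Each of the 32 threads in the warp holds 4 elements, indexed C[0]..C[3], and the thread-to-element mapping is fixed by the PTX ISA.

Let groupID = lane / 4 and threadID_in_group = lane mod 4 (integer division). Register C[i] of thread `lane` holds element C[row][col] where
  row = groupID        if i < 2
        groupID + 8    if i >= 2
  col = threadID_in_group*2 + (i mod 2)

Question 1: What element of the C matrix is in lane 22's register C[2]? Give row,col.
22: grp=5,tig=2
[2] (5+8,2*2+0) = (13,4)

13,4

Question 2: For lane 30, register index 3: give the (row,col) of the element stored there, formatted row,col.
15,5

30: gid=7,tid=2
[3] (7+8,2*2+1) = (15,5)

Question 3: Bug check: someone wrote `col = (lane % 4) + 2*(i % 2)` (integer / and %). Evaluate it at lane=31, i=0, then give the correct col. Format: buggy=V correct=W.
buggy=3 correct=6

`(lane % 4) + 2*(i % 2)`[31,0]→3
L=31→G=31>>2=7, T=31&3=3
[0]→row 7+0=7  col 3·2+0=6
col: 3 vs 6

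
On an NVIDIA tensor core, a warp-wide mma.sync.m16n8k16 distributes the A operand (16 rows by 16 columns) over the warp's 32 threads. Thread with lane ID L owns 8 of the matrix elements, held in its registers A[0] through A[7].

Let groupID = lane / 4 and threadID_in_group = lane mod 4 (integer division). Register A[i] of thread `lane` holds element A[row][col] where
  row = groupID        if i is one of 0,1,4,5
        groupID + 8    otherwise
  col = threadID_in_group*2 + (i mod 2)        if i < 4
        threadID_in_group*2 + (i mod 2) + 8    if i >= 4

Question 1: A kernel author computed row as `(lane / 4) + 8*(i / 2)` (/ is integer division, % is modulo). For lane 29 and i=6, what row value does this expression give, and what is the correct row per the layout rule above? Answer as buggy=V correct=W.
`(lane / 4) + 8*(i / 2)`[29,6]->31
L=29->g=29>>2=7, t=29&3=1
[6]->row 7+8=15  col 1·2+0+8=10
row: 31 vs 15

buggy=31 correct=15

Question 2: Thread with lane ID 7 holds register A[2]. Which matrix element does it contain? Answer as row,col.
9,6

lane 7: g=1 (7/4), t=3 (7%4)
i=2: r=1+8=9, c=3*2+0+0=6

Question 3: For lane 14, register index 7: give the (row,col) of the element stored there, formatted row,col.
11,13

lane 14->14/4=3, 14 mod 4=2
i=7  r:3+8->11  c:2·2+1+8->13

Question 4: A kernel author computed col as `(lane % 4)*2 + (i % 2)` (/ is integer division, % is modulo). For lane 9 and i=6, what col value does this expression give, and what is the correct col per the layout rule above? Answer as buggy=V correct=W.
`(lane % 4)*2 + (i % 2)`[9,6]->2
9: g=2,t=1
[6] (2+8,1*2+0+8) = (10,10)
col: 2 vs 10

buggy=2 correct=10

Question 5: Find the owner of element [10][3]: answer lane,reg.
9,3

r:10=>grp=2,rB=1  c:3=>cB=0,tig=1,lo=1
L=2*4+1=9  i=0*4+1*2+1=3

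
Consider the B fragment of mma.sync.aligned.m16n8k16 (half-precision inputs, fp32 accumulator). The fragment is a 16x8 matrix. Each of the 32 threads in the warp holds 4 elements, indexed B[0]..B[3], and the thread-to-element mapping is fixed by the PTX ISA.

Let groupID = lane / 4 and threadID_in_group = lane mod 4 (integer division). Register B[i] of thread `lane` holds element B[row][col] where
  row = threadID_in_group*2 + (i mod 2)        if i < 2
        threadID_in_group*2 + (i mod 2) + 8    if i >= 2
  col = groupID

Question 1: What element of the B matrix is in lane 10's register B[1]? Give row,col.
5,2

L=10->gid=10>>2=2, tid=10&3=2
[1]->row 2·2+1+0=5  col gid=2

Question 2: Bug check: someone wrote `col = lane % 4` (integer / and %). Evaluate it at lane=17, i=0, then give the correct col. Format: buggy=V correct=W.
`lane % 4`[17,0]->1
17: gid=4,tid=1
[0] (1*2+0+0,4) = (2,4)
col: 1 vs 4

buggy=1 correct=4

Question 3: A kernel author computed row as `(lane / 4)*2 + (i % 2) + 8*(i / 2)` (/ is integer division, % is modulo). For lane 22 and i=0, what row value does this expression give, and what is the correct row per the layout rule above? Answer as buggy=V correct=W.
buggy=10 correct=4

`(lane / 4)*2 + (i % 2) + 8*(i / 2)`[22,0]→10
lane 22: G=5 (22/4), T=2 (22%4)
i=0: r=2*2+0+0=4, c=G=5
row: 10 vs 4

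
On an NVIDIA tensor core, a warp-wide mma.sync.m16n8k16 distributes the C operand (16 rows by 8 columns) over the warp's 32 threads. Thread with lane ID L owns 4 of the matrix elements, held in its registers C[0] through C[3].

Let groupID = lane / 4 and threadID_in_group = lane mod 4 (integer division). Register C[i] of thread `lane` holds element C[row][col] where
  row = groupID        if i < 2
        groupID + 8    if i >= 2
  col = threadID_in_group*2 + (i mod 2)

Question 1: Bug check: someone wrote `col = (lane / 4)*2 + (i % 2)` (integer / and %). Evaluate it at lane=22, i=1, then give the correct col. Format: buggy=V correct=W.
`(lane / 4)*2 + (i % 2)`[22,1]->11
lane 22->22/4=5, 22 mod 4=2
i=1  r:5+0->5  c:2·2+1->5
col: 11 vs 5

buggy=11 correct=5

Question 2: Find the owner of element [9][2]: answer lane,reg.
r: 9->gid=1,r8=1  c: 2->tid=1,i&1=0
L=1*4+1=5  i=1*2+0=2

5,2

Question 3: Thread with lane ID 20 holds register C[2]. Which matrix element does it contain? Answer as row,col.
lane 20: gr=5 (20/4), th=0 (20%4)
i=2: r=5+8=13, c=0*2+0=0

13,0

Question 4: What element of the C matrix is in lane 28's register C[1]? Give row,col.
L=28->gid=28>>2=7, tid=28&3=0
[1]->row 7+0=7  col 0·2+1=1

7,1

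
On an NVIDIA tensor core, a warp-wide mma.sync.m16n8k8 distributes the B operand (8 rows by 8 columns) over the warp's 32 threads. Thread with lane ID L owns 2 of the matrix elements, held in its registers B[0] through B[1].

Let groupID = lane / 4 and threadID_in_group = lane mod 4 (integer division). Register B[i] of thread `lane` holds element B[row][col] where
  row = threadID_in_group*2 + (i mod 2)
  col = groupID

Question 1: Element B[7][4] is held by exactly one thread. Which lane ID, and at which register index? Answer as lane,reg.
c:4=>grp=4  r:7=>tig=3,lo=1
L=4*4+3=19  i=1=1

19,1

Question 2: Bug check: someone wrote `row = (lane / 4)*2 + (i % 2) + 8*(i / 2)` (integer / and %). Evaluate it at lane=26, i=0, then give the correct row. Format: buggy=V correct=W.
buggy=12 correct=4

`(lane / 4)*2 + (i % 2) + 8*(i / 2)`[26,0]→12
26: G=6,T=2
[0] (2*2+0,6) = (4,6)
row: 12 vs 4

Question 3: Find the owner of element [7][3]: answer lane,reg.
c=3→G=3  r=7→T=3,p=1
L=3*4+3=15  i=1=1

15,1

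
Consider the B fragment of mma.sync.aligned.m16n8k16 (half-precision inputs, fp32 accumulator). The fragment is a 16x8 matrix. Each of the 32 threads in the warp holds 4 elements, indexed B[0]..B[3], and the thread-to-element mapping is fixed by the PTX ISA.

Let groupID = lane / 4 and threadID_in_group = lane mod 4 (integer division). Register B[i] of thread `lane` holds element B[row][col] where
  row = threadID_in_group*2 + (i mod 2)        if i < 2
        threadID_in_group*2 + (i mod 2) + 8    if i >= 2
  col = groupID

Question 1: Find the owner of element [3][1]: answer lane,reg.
5,1

c=1⇒gr=1  r=3⇒Rb=0,th=1,odd=1
L=1*4+1=5  i=0*2+1=1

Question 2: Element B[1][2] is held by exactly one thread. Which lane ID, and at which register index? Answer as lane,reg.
c=2→G=2  r=1→rhi=0,T=0,p=1
L=2*4+0=8  i=0*2+1=1

8,1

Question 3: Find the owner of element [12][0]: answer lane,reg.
c=0⇒gr=0  r=12⇒Rb=1,th=2,odd=0
L=0*4+2=2  i=1*2+0=2

2,2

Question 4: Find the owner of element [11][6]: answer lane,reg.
c: 6->gid=6  r: 11->r8=1,tid=1,i&1=1
L=6*4+1=25  i=1*2+1=3

25,3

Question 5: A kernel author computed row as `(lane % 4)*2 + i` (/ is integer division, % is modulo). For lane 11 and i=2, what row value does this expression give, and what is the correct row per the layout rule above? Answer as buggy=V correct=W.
buggy=8 correct=14

`(lane % 4)*2 + i`[11,2]⇒8
lane 11: gr=2 (11/4), th=3 (11%4)
i=2: r=3*2+0+8=14, c=gr=2
row: 8 vs 14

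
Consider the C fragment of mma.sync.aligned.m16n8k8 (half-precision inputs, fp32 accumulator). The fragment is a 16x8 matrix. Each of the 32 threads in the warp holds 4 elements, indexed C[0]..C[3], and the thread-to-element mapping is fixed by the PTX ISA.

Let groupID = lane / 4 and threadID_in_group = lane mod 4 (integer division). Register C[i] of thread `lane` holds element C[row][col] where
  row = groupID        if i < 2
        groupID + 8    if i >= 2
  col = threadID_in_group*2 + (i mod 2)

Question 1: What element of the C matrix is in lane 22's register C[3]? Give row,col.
lane 22: gid=5 (22/4), tid=2 (22%4)
i=3: r=5+8=13, c=2*2+1=5

13,5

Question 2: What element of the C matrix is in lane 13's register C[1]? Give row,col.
13: grp=3,tig=1
[1] (3+0,1*2+1) = (3,3)

3,3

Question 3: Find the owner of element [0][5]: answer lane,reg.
2,1

r: 0->gid=0,r8=0  c: 5->tid=2,i&1=1
L=0*4+2=2  i=0*2+1=1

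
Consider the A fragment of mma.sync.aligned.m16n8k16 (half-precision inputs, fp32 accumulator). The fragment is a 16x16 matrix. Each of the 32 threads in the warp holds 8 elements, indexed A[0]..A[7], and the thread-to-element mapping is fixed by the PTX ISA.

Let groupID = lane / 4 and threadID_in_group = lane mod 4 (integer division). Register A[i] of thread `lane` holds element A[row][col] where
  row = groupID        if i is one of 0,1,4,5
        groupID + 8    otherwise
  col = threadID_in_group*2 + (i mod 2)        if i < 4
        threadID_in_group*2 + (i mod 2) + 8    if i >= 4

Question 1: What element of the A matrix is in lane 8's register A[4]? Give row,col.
L=8→G=8>>2=2, T=8&3=0
[4]→row 2+0=2  col 0·2+0+8=8

2,8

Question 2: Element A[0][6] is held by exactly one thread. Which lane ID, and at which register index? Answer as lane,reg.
r=0→G=0,rhi=0  c=6→chi=0,T=3,p=0
L=0*4+3=3  i=0*4+0*2+0=0

3,0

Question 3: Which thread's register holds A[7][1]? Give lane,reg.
28,1

r:7=>grp=7,rB=0  c:1=>cB=0,tig=0,lo=1
L=7*4+0=28  i=0*4+0*2+1=1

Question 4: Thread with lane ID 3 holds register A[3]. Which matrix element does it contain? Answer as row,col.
8,7

lane 3→3/4=0, 3 mod 4=3
i=3  r:0+8→8  c:2·3+1+0→7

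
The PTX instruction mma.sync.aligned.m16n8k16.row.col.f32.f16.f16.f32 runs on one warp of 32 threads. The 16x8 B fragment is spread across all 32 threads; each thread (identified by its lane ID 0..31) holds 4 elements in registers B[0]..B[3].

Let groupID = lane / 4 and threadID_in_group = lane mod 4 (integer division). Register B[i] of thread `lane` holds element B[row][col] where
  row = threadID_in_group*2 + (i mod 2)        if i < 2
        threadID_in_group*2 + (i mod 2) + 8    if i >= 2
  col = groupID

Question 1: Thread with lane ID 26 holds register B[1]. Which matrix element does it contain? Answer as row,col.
L=26→G=26>>2=6, T=26&3=2
[1]→row 2·2+1+0=5  col G=6

5,6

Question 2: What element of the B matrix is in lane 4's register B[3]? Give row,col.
9,1

4: G=1,T=0
[3] (0*2+1+8,1) = (9,1)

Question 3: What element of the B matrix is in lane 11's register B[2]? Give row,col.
lane 11->11/4=2, 11 mod 4=3
i=2  r:2·3+0+8->14  c:2

14,2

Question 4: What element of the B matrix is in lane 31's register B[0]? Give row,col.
lane 31->31/4=7, 31 mod 4=3
i=0  r:2·3+0+0->6  c:7

6,7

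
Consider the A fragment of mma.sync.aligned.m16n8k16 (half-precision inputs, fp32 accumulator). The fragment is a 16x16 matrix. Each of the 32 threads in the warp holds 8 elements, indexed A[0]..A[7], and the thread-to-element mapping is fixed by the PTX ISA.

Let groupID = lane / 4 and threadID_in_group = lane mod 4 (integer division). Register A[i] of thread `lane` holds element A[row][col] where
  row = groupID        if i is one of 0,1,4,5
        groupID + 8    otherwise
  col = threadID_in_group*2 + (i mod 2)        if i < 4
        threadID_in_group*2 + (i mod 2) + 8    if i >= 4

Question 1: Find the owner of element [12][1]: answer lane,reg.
r=12→G=4,rhi=1  c=1→chi=0,T=0,p=1
L=4*4+0=16  i=0*4+1*2+1=3

16,3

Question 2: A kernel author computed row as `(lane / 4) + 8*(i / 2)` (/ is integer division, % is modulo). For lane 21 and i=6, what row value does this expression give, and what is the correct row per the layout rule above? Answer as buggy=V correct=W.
`(lane / 4) + 8*(i / 2)`[21,6]=>29
lane 21: grp=5 (21/4), tig=1 (21%4)
i=6: r=5+8=13, c=1*2+0+8=10
row: 29 vs 13

buggy=29 correct=13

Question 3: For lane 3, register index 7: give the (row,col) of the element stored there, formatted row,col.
lane 3⇒3/4=0, 3 mod 4=3
i=7  r:0+8⇒8  c:2·3+1+8⇒15

8,15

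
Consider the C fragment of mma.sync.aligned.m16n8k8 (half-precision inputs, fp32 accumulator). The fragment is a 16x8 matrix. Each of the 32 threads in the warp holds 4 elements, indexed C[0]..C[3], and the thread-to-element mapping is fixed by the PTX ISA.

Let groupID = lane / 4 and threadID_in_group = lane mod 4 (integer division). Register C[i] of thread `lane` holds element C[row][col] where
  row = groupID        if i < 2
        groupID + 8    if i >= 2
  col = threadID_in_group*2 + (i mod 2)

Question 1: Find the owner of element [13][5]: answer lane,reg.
22,3

r=13⇒gr=5,Rb=1  c=5⇒th=2,odd=1
L=5*4+2=22  i=1*2+1=3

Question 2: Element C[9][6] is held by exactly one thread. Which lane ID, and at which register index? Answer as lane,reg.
r:9=>grp=1,rB=1  c:6=>tig=3,lo=0
L=1*4+3=7  i=1*2+0=2

7,2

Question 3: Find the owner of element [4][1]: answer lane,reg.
16,1

r: 4->gid=4,r8=0  c: 1->tid=0,i&1=1
L=4*4+0=16  i=0*2+1=1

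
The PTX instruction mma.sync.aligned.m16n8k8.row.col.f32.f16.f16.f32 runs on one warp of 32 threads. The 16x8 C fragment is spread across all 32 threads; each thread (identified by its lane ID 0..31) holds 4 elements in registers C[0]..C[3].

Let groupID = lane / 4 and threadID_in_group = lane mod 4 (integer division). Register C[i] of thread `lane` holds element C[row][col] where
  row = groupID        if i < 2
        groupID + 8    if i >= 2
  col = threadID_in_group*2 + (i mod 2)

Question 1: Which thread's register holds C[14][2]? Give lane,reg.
25,2

r=14->g=6,rb=1  c=2->t=1,b0=0
L=6*4+1=25  i=1*2+0=2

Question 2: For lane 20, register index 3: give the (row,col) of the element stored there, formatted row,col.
lane 20: grp=5 (20/4), tig=0 (20%4)
i=3: r=5+8=13, c=0*2+1=1

13,1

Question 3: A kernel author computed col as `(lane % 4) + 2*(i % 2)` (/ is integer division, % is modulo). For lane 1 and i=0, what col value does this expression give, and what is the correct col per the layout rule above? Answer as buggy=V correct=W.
buggy=1 correct=2

`(lane % 4) + 2*(i % 2)`[1,0]=>1
lane 1: grp=0 (1/4), tig=1 (1%4)
i=0: r=0+0=0, c=1*2+0=2
col: 1 vs 2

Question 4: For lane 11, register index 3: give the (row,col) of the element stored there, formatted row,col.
lane 11: grp=2 (11/4), tig=3 (11%4)
i=3: r=2+8=10, c=3*2+1=7

10,7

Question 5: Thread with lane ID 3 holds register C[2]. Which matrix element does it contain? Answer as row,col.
3: grp=0,tig=3
[2] (0+8,3*2+0) = (8,6)

8,6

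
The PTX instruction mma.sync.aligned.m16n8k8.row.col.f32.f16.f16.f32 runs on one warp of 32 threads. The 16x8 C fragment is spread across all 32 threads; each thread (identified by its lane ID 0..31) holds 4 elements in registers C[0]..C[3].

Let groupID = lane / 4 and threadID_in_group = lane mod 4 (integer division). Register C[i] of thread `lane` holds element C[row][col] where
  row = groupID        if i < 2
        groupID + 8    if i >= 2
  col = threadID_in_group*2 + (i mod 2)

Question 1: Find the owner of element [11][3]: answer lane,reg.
13,3

r=11⇒gr=3,Rb=1  c=3⇒th=1,odd=1
L=3*4+1=13  i=1*2+1=3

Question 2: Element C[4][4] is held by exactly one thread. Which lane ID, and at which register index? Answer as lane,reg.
18,0

r=4⇒gr=4,Rb=0  c=4⇒th=2,odd=0
L=4*4+2=18  i=0*2+0=0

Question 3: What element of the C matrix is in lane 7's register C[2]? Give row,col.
9,6

lane 7->7/4=1, 7 mod 4=3
i=2  r:1+8->9  c:2·3+0->6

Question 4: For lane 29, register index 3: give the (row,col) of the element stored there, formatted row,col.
lane 29: gid=7 (29/4), tid=1 (29%4)
i=3: r=7+8=15, c=1*2+1=3

15,3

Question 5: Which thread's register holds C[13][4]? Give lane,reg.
22,2

r: 13->gid=5,r8=1  c: 4->tid=2,i&1=0
L=5*4+2=22  i=1*2+0=2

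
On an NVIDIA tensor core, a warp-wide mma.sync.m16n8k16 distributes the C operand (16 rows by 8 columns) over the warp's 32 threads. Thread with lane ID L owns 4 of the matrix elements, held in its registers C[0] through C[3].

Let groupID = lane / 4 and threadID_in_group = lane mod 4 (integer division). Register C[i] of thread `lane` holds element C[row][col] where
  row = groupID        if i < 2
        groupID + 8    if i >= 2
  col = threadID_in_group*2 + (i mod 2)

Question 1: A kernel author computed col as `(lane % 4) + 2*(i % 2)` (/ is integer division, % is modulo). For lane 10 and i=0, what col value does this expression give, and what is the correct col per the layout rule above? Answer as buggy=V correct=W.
buggy=2 correct=4

`(lane % 4) + 2*(i % 2)`[10,0]⇒2
10: gr=2,th=2
[0] (2+0,2*2+0) = (2,4)
col: 2 vs 4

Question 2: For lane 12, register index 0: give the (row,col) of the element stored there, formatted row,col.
lane 12->12/4=3, 12 mod 4=0
i=0  r:3+0->3  c:2·0+0->0

3,0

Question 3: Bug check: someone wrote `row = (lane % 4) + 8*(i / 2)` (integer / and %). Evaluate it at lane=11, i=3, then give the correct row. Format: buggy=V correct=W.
`(lane % 4) + 8*(i / 2)`[11,3]=>11
L=11=>grp=11>>2=2, tig=11&3=3
[3]=>row 2+8=10  col 3·2+1=7
row: 11 vs 10

buggy=11 correct=10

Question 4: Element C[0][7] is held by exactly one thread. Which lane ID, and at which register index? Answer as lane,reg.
r:0=>grp=0,rB=0  c:7=>tig=3,lo=1
L=0*4+3=3  i=0*2+1=1

3,1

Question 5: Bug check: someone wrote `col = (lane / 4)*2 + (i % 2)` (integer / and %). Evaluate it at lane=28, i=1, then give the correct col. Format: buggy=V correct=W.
`(lane / 4)*2 + (i % 2)`[28,1]=>15
lane 28: grp=7 (28/4), tig=0 (28%4)
i=1: r=7+0=7, c=0*2+1=1
col: 15 vs 1

buggy=15 correct=1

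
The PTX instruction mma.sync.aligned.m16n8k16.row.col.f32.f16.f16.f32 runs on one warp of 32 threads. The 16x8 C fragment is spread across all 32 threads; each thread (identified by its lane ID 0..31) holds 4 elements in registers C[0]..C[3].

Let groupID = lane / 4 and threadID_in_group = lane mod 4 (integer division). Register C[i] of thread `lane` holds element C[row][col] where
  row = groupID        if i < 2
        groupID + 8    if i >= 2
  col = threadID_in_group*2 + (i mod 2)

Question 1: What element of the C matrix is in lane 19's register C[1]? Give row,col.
lane 19: G=4 (19/4), T=3 (19%4)
i=1: r=4+0=4, c=3*2+1=7

4,7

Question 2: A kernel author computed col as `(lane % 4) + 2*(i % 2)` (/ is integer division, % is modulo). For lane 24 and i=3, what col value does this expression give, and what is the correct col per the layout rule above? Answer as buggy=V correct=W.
`(lane % 4) + 2*(i % 2)`[24,3]->2
lane 24->24/4=6, 24 mod 4=0
i=3  r:6+8->14  c:2·0+1->1
col: 2 vs 1

buggy=2 correct=1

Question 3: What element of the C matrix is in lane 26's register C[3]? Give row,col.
lane 26=>26/4=6, 26 mod 4=2
i=3  r:6+8=>14  c:2·2+1=>5

14,5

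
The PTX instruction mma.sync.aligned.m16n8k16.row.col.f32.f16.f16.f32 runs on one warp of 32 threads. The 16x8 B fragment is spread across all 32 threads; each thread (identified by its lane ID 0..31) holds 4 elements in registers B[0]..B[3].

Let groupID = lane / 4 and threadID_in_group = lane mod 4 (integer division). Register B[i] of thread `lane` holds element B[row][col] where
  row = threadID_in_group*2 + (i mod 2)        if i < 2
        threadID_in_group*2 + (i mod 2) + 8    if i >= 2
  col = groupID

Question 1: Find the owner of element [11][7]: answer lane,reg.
c=7→G=7  r=11→rhi=1,T=1,p=1
L=7*4+1=29  i=1*2+1=3

29,3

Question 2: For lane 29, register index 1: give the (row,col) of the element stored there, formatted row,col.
L=29→G=29>>2=7, T=29&3=1
[1]→row 1·2+1+0=3  col G=7

3,7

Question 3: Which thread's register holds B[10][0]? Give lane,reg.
c=0⇒gr=0  r=10⇒Rb=1,th=1,odd=0
L=0*4+1=1  i=1*2+0=2

1,2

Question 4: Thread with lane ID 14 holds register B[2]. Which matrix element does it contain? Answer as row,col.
12,3

14: gr=3,th=2
[2] (2*2+0+8,3) = (12,3)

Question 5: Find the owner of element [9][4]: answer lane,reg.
c:4=>grp=4  r:9=>rB=1,tig=0,lo=1
L=4*4+0=16  i=1*2+1=3

16,3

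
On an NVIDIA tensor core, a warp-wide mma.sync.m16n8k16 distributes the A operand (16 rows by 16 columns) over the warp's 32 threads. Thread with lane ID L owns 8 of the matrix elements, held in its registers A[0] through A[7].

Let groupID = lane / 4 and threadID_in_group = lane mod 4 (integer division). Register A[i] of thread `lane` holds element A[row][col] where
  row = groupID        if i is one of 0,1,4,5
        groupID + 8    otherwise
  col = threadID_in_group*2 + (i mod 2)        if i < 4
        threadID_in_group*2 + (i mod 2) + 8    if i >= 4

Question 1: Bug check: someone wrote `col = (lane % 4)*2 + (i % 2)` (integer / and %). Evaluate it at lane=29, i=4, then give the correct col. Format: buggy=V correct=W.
buggy=2 correct=10

`(lane % 4)*2 + (i % 2)`[29,4]->2
L=29->gid=29>>2=7, tid=29&3=1
[4]->row 7+0=7  col 1·2+0+8=10
col: 2 vs 10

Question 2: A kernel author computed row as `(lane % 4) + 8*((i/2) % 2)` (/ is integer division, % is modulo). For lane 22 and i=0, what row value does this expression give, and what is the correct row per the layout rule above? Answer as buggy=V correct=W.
`(lane % 4) + 8*((i/2) % 2)`[22,0]⇒2
L=22⇒gr=22>>2=5, th=22&3=2
[0]⇒row 5+0=5  col 2·2+0+0=4
row: 2 vs 5

buggy=2 correct=5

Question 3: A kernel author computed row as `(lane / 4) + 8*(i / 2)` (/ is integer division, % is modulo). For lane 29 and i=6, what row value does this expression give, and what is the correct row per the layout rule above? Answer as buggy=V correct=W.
buggy=31 correct=15

`(lane / 4) + 8*(i / 2)`[29,6]->31
lane 29->29/4=7, 29 mod 4=1
i=6  r:7+8->15  c:2·1+0+8->10
row: 31 vs 15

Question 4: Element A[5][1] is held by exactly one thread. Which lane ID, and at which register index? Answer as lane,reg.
r=5→G=5,rhi=0  c=1→chi=0,T=0,p=1
L=5*4+0=20  i=0*4+0*2+1=1

20,1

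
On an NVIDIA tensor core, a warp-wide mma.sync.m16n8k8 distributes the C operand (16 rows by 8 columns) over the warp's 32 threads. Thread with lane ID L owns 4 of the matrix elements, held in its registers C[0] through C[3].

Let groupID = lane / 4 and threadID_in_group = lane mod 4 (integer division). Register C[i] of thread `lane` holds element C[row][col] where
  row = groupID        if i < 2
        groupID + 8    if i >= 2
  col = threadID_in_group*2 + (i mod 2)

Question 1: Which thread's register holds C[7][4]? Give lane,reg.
30,0

r:7=>grp=7,rB=0  c:4=>tig=2,lo=0
L=7*4+2=30  i=0*2+0=0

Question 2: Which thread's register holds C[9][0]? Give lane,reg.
4,2

r: 9->gid=1,r8=1  c: 0->tid=0,i&1=0
L=1*4+0=4  i=1*2+0=2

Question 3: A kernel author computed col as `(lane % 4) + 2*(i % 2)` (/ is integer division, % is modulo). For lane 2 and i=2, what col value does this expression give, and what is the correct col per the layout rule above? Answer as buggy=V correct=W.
`(lane % 4) + 2*(i % 2)`[2,2]=>2
2: grp=0,tig=2
[2] (0+8,2*2+0) = (8,4)
col: 2 vs 4

buggy=2 correct=4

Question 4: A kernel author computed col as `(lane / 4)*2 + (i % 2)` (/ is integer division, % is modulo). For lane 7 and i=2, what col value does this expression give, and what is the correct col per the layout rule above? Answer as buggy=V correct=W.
buggy=2 correct=6

`(lane / 4)*2 + (i % 2)`[7,2]⇒2
lane 7: gr=1 (7/4), th=3 (7%4)
i=2: r=1+8=9, c=3*2+0=6
col: 2 vs 6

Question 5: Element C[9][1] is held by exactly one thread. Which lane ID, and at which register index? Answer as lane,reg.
4,3

r: 9->gid=1,r8=1  c: 1->tid=0,i&1=1
L=1*4+0=4  i=1*2+1=3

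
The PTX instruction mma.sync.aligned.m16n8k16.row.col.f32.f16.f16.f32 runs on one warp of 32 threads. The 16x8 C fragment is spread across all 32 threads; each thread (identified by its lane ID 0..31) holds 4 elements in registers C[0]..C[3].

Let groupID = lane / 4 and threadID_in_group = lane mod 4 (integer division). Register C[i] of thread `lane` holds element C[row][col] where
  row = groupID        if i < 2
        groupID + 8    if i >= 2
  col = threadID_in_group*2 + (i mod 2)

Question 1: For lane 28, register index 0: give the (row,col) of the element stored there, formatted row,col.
7,0

lane 28: gid=7 (28/4), tid=0 (28%4)
i=0: r=7+0=7, c=0*2+0=0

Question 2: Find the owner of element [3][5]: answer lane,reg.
r: 3->gid=3,r8=0  c: 5->tid=2,i&1=1
L=3*4+2=14  i=0*2+1=1

14,1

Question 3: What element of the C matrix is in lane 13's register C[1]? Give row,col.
3,3

13: G=3,T=1
[1] (3+0,1*2+1) = (3,3)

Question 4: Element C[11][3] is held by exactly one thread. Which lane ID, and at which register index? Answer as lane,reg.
13,3

r=11⇒gr=3,Rb=1  c=3⇒th=1,odd=1
L=3*4+1=13  i=1*2+1=3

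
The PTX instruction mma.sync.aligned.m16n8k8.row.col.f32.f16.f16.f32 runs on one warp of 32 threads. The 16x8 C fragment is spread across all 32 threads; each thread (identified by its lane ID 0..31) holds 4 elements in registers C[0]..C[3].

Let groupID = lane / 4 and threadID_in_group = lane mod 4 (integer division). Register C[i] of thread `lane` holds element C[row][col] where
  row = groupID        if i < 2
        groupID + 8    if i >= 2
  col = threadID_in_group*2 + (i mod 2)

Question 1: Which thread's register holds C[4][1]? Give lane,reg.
16,1

r=4⇒gr=4,Rb=0  c=1⇒th=0,odd=1
L=4*4+0=16  i=0*2+1=1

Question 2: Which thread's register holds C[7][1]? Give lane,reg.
28,1

r=7→G=7,rhi=0  c=1→T=0,p=1
L=7*4+0=28  i=0*2+1=1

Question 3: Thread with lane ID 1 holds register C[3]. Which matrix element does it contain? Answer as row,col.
8,3

L=1->gid=1>>2=0, tid=1&3=1
[3]->row 0+8=8  col 1·2+1=3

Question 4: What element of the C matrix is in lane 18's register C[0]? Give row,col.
L=18⇒gr=18>>2=4, th=18&3=2
[0]⇒row 4+0=4  col 2·2+0=4

4,4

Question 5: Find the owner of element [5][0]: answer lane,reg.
r:5=>grp=5,rB=0  c:0=>tig=0,lo=0
L=5*4+0=20  i=0*2+0=0

20,0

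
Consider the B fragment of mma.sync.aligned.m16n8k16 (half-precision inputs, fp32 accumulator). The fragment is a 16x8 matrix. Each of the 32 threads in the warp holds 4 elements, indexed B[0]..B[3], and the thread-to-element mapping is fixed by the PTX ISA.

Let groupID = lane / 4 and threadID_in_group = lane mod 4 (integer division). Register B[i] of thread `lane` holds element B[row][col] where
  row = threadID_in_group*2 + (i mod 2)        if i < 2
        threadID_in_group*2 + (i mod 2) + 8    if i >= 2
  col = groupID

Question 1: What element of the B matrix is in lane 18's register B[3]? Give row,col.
18: g=4,t=2
[3] (2*2+1+8,4) = (13,4)

13,4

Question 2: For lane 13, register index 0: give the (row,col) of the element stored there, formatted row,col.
2,3

L=13=>grp=13>>2=3, tig=13&3=1
[0]=>row 1·2+0+0=2  col grp=3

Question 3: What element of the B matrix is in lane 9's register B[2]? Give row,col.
10,2

lane 9->9/4=2, 9 mod 4=1
i=2  r:2·1+0+8->10  c:2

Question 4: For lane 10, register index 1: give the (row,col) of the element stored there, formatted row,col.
5,2

L=10->g=10>>2=2, t=10&3=2
[1]->row 2·2+1+0=5  col g=2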